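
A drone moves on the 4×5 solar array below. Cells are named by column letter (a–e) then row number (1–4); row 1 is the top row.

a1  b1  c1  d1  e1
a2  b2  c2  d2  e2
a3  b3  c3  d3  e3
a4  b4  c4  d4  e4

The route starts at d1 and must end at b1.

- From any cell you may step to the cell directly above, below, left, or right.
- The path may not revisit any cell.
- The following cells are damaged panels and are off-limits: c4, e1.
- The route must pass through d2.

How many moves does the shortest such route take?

4

Any route passes through d2 somewhere between d1 and b1. Summing Manhattan distances along the two legs (d1 → d2 → b1) gives a lower bound of 1 + 3 = 4 moves.
A route of 4 moves achieves this: d1 → d2 → c2 → c1 → b1.
Since 4 matches the lower bound, it is optimal.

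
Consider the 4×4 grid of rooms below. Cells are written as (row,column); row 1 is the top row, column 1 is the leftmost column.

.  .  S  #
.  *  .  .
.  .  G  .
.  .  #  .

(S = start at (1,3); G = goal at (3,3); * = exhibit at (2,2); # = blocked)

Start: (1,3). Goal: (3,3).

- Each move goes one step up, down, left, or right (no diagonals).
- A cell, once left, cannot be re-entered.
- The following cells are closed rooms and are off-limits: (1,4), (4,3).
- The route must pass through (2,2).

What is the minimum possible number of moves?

4

Any route passes through (2,2) somewhere between (1,3) and (3,3). Summing Manhattan distances along the two legs ((1,3) → (2,2) → (3,3)) gives a lower bound of 2 + 2 = 4 moves.
A route of 4 moves achieves this: (1,3) → (2,3) → (2,2) → (3,2) → (3,3).
Since 4 matches the lower bound, it is optimal.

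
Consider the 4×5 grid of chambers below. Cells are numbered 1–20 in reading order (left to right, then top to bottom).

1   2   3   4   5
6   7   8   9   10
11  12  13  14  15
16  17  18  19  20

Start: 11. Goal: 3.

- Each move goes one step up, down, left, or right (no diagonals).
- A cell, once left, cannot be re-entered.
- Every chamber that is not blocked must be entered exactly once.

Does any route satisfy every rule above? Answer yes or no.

no

Colour the cells like a checkerboard: each orthogonal step flips colour, so a Hamiltonian route alternates colours. Here there are 10 cells of one colour and 10 of the other, with start on the same colour as the goal — the counts and endpoints can't be arranged into an alternating sequence of length 20, so no Hamiltonian route exists.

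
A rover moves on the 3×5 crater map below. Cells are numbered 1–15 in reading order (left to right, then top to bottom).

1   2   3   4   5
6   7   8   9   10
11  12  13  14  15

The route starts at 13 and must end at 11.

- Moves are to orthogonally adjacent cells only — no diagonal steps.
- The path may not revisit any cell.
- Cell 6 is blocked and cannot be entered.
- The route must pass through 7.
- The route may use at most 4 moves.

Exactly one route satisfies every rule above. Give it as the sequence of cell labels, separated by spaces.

The budget equals the shortest possible length, so every move has to be on a shortest route through the required cells.
Route from 13: up 1 to 8, left 1 to 7, down 1 to 12, left 1 to 11 — 4 moves in all.
Check: all required cells visited; 4 ≤ 4 moves.

13 8 7 12 11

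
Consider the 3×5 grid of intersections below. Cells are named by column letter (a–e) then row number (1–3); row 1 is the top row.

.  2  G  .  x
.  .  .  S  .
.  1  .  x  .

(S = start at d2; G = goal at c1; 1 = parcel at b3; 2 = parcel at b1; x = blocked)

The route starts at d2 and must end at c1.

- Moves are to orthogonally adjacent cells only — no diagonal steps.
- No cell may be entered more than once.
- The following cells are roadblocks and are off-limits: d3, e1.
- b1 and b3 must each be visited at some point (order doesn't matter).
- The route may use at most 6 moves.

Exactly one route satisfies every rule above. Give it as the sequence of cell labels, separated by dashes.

The budget equals the shortest possible length, so every move has to be on a shortest route through the required cells.
Route from d2: left 1 to c2, down 1 to c3, left 1 to b3, up 2 to b1, right 1 to c1 — 6 moves in all.
Check: all required cells visited; 6 ≤ 6 moves.

d2 - c2 - c3 - b3 - b2 - b1 - c1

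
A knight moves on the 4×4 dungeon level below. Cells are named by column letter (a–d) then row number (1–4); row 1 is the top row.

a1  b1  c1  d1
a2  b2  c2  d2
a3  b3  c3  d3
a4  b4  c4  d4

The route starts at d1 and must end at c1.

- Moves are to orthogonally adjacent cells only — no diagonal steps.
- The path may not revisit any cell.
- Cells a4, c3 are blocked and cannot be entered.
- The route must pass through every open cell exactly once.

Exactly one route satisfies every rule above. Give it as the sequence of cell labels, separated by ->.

d1 -> d2 -> d3 -> d4 -> c4 -> b4 -> b3 -> a3 -> a2 -> a1 -> b1 -> b2 -> c2 -> c1

Need to visit all 14 open cells exactly once, starting at d1 and ending at c1.
Cell d3 has only two open neighbours (d2 and d4), so the path must pass straight through it: one of those is the cell it's entered from and the other is where it exits.
Route from d1: down 3 to d4, left 2 to b4, up 1 to b3, left 1 to a3, up 2 to a1, right 1 to b1, down 1 to b2, right 1 to c2, up 1 to c1 — 13 moves in all.
Check: all 14 open cells covered.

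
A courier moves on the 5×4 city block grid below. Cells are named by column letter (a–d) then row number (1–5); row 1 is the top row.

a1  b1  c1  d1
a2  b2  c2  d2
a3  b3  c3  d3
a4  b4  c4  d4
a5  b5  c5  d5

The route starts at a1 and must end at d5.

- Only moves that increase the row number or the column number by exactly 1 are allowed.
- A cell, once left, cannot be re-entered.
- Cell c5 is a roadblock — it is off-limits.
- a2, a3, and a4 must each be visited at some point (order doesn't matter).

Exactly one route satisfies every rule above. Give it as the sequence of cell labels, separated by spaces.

a1 a2 a3 a4 b4 c4 d4 d5

Moves only go right or down, so the column and row indices never decrease.
Route from a1: down 3 to a4, right 3 to d4, down 1 to d5 — 7 moves in all.
Check: all required cells visited.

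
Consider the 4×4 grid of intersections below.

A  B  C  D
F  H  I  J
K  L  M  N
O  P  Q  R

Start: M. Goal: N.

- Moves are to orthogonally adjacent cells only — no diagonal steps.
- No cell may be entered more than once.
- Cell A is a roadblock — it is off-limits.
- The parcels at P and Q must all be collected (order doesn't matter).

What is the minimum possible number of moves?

Any route passes through P and Q in some order between M and N. Summing Manhattan distances along each leg and taking the cheapest ordering (M → Q → P → N) gives a lower bound of 1 + 1 + 3 = 5 moves.
A route of 5 moves achieves this: M → L → P → Q → R → N.
Since 5 matches the lower bound, it is optimal.

5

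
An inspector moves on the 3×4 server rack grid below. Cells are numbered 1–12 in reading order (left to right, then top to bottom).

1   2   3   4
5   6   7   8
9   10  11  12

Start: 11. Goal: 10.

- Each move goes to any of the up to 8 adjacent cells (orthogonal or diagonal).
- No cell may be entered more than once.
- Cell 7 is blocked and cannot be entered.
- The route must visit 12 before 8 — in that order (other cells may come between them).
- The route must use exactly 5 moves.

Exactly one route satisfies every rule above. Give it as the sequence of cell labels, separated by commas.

11, 12, 8, 3, 6, 10

The waypoints must appear in the order 12, 8, with no cell reused.
Route from 11: right 1 to 12, up 1 to 8, up-left 1 to 3, down-left 1 to 6, down 1 to 10 — 5 moves in all.
Check: order respected (12 at step 1, 8 at step 2); 5 moves as required.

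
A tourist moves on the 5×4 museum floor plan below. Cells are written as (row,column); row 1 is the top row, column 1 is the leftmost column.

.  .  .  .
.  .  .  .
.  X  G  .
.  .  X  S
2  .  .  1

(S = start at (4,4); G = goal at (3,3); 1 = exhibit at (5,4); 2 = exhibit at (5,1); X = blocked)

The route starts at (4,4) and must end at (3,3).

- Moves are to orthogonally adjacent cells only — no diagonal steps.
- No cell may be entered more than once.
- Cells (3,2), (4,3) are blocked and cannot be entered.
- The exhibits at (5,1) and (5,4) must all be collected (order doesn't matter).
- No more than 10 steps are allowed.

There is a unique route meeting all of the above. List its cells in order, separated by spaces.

(4,4) (5,4) (5,3) (5,2) (5,1) (4,1) (3,1) (2,1) (2,2) (2,3) (3,3)

Any route must reach (5,1) and (5,4) and still end at (3,3) within 10 moves, so the order of the required stops is forced.
Route from (4,4): down to (5,4), 3× left (reaching (5,1)), 3× up (reaching (2,1)), 2× right (reaching (2,3)), down to (3,3) — 10 moves in all.
Check: all required cells visited; 10 ≤ 10 moves.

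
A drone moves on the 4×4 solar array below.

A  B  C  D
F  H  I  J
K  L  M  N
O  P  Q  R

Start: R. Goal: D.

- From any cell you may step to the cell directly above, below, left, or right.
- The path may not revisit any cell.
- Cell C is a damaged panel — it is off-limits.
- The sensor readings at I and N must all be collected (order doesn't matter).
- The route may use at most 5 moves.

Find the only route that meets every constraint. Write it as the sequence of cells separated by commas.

R, N, M, I, J, D

The budget equals the shortest possible length, so every move has to be on a shortest route through the required cells.
Route from R: up to N, left to M, up to I, right to J, up to D — 5 moves in all.
Check: all required cells visited; 5 ≤ 5 moves.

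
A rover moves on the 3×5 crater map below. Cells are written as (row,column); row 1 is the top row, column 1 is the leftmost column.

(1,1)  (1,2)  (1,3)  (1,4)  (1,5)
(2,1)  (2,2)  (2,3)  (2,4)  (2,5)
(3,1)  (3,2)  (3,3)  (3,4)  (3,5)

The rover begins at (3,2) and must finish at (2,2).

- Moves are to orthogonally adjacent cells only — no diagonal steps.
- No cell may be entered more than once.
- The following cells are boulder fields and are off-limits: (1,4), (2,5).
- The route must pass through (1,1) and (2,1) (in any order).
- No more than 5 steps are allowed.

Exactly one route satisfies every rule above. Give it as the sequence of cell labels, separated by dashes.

(3,2) - (3,1) - (2,1) - (1,1) - (1,2) - (2,2)

The budget equals the shortest possible length, so every move has to be on a shortest route through the required cells.
Route from (3,2): left to (3,1), 2× up (reaching (1,1)), right to (1,2), down to (2,2) — 5 moves in all.
Check: all required cells visited; 5 ≤ 5 moves.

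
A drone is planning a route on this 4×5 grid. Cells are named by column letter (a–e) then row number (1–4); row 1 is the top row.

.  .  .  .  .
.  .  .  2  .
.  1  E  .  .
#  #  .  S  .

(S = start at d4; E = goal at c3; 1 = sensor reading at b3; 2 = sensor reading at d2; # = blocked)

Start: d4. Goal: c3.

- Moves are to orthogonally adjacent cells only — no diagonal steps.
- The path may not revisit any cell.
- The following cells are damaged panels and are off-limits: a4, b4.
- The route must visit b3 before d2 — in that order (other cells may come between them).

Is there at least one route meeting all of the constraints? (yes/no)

yes

One route that works: d4 → e4 → e3 → e2 → e1 → d1 → c1 → b1 → a1 → a2 → a3 → b3 → b2 → c2 → d2 → d3 → c3.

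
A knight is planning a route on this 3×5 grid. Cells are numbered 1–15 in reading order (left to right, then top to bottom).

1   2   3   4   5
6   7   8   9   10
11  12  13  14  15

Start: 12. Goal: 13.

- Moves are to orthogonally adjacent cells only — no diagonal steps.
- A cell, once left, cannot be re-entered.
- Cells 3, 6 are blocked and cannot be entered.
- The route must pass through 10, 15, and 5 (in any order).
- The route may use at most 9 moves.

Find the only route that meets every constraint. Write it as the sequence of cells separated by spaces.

12 7 8 9 4 5 10 15 14 13

The budget equals the shortest possible length, so every move has to be on a shortest route through the required cells.
Route from 12: up 1 to 7, right 2 to 9, up 1 to 4, right 1 to 5, down 2 to 15, left 2 to 13 — 9 moves in all.
Check: all required cells visited; 9 ≤ 9 moves.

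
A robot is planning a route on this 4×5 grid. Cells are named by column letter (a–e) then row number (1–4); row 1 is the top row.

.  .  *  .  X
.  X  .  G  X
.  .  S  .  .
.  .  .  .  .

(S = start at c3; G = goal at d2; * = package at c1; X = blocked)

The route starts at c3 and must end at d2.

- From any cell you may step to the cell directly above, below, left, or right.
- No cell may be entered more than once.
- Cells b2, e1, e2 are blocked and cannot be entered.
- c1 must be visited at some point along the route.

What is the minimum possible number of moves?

Any route passes through c1 somewhere between c3 and d2. Summing Manhattan distances along the two legs (c3 → c1 → d2) gives a lower bound of 2 + 2 = 4 moves.
A route of 4 moves achieves this: c3 → c2 → c1 → d1 → d2.
Since 4 matches the lower bound, it is optimal.

4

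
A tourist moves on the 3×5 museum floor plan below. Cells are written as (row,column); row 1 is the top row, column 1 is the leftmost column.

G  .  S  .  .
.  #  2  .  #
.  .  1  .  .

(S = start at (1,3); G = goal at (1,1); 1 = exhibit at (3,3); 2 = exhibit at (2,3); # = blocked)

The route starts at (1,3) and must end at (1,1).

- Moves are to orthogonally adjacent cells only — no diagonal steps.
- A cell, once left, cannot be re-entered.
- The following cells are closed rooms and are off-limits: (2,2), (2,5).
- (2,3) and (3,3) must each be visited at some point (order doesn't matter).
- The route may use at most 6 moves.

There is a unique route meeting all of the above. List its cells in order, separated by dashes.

The budget equals the shortest possible length, so every move has to be on a shortest route through the required cells.
Route from (1,3): 2× down (reaching (3,3)), 2× left (reaching (3,1)), 2× up (reaching (1,1)) — 6 moves in all.
Check: all required cells visited; 6 ≤ 6 moves.

(1,3) - (2,3) - (3,3) - (3,2) - (3,1) - (2,1) - (1,1)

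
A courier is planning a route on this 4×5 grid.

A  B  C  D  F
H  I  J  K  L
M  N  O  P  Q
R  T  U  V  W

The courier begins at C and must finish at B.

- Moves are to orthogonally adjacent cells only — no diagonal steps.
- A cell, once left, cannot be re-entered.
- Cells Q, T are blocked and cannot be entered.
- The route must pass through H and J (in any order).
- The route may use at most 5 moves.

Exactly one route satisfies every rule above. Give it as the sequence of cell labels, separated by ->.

The budget equals the shortest possible length, so every move has to be on a shortest route through the required cells.
Route from C: down to J, 2× left (reaching H), up to A, right to B — 5 moves in all.
Check: all required cells visited; 5 ≤ 5 moves.

C -> J -> I -> H -> A -> B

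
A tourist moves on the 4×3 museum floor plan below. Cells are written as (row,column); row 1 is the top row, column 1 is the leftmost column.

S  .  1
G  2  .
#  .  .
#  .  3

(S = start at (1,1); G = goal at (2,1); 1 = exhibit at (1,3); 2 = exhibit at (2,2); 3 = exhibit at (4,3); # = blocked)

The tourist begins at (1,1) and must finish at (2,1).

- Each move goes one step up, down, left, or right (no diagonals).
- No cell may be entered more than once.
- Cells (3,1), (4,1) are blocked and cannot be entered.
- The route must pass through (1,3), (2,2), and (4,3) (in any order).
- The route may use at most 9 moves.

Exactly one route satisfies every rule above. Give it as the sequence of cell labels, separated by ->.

(1,1) -> (1,2) -> (1,3) -> (2,3) -> (3,3) -> (4,3) -> (4,2) -> (3,2) -> (2,2) -> (2,1)

Any route must reach (1,3), (2,2), and (4,3) and still end at (2,1) within 9 moves, so the order of the required stops is forced.
Route from (1,1): 2× right (reaching (1,3)), 3× down (reaching (4,3)), left to (4,2), 2× up (reaching (2,2)), left to (2,1) — 9 moves in all.
Check: all required cells visited; 9 ≤ 9 moves.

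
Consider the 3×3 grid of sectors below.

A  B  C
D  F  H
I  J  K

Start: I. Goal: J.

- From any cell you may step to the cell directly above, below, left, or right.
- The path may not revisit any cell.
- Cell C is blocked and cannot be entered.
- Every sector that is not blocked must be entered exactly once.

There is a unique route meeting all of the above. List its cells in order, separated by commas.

I, D, A, B, F, H, K, J

Need to visit all 8 open cells exactly once, starting at I and ending at J.
Cell B has only two open neighbours (F and A), so the path must pass straight through it: one of those is the cell it's entered from and the other is where it exits.
Route from I: up 2 to A, right 1 to B, down 1 to F, right 1 to H, down 1 to K, left 1 to J — 7 moves in all.
Check: all 8 open cells covered.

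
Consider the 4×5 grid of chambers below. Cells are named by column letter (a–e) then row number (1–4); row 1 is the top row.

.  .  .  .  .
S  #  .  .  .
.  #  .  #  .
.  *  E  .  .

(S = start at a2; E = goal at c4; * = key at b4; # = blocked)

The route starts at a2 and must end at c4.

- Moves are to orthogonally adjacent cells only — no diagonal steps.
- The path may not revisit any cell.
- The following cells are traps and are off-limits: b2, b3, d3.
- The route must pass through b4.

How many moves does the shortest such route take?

4

Any route passes through b4 somewhere between a2 and c4. Summing Manhattan distances along the two legs (a2 → b4 → c4) gives a lower bound of 3 + 1 = 4 moves.
A route of 4 moves achieves this: a2 → a3 → a4 → b4 → c4.
Since 4 matches the lower bound, it is optimal.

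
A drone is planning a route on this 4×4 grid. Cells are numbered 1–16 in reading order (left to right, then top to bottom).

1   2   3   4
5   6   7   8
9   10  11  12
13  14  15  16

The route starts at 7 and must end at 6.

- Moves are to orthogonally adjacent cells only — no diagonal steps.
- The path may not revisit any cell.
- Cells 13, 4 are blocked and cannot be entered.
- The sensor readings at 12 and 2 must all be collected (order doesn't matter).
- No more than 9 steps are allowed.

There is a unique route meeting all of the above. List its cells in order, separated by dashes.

7 - 8 - 12 - 11 - 10 - 9 - 5 - 1 - 2 - 6

Any route must reach 12 and 2 and still end at 6 within 9 moves, so the order of the required stops is forced.
Route from 7: right 1 to 8, down 1 to 12, left 3 to 9, up 2 to 1, right 1 to 2, down 1 to 6 — 9 moves in all.
Check: all required cells visited; 9 ≤ 9 moves.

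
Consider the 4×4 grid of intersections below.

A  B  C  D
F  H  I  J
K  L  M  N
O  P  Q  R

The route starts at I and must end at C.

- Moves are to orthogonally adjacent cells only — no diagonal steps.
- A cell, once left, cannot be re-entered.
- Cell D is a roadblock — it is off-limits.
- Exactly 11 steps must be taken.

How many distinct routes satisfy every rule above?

25

Need simple routes of exactly 11 moves from I to C (Manhattan distance 1, so 5 moves are spent on a detour and 5 undoing it).
Branch systematically from the start, pruning whenever the remaining move budget drops below the Manhattan distance to C or differs from it in parity. Grouping the completions by first move — via M: 7; via H: 1; via J: 17 (no valid completion starts via C) — and summing: 7 + 1 + 17 = 25.
That gives 25 routes.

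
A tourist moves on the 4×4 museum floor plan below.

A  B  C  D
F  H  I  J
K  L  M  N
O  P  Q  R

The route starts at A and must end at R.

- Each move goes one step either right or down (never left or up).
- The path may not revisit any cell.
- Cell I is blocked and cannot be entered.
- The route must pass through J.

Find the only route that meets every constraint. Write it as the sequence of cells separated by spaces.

Moves only go right or down, so the column and row indices never decrease.
Route from A: right 3 to D, down 3 to R — 6 moves in all.
Check: all required cells visited.

A B C D J N R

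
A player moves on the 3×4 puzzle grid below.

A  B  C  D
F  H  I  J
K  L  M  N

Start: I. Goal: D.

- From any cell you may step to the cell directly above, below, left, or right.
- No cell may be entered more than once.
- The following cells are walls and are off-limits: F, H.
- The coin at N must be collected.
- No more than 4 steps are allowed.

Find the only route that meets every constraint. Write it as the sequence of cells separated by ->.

The 4-move cap with required stops at N leaves no slack for detours.
Route from I: down to M, right to N, 2× up (reaching D) — 4 moves in all.
Check: all required cells visited; 4 ≤ 4 moves.

I -> M -> N -> J -> D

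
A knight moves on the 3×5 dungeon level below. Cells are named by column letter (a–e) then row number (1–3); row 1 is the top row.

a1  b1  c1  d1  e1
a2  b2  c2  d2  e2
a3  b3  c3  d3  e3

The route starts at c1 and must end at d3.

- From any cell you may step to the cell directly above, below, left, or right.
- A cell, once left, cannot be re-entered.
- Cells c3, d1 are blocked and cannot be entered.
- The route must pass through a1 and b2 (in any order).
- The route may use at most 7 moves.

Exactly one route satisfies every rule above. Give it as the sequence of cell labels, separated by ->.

c1 -> b1 -> a1 -> a2 -> b2 -> c2 -> d2 -> d3

Any route must reach a1 and b2 and still end at d3 within 7 moves, so the order of the required stops is forced.
Route from c1: 2× left (reaching a1), down to a2, 3× right (reaching d2), down to d3 — 7 moves in all.
Check: all required cells visited; 7 ≤ 7 moves.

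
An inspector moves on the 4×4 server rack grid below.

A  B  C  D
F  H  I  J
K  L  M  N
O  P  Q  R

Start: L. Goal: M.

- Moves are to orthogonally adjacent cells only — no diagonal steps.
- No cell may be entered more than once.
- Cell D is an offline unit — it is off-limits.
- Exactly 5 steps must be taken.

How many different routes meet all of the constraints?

Need simple routes of exactly 5 moves from L to M (Manhattan distance 1, so 2 moves are spent on a detour and 2 undoing it).
Enumerating: L H B C I M | L H I J N M | L P Q R N M | L K F H I M | L K O P Q M.
That gives 5 routes.

5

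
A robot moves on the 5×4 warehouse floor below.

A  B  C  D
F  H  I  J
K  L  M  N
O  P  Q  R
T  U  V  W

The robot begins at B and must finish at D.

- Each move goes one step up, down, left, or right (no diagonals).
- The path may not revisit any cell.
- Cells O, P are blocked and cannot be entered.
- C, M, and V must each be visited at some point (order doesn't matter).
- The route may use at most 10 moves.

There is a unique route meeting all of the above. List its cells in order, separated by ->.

B -> C -> I -> M -> Q -> V -> W -> R -> N -> J -> D

The 10-move cap with required stops at C, M, V leaves no slack for detours.
Route from B: right to C, 4× down (reaching V), right to W, 4× up (reaching D) — 10 moves in all.
Check: all required cells visited; 10 ≤ 10 moves.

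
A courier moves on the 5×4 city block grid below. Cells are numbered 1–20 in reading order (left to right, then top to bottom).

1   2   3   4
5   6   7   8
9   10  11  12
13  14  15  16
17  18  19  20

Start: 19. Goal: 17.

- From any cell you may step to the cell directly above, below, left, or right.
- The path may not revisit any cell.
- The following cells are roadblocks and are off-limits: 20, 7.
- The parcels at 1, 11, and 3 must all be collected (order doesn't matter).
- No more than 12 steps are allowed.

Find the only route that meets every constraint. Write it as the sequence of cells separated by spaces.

The budget equals the shortest possible length, so every move has to be on a shortest route through the required cells.
Route from 19: up 2 to 11, right 1 to 12, up 2 to 4, left 3 to 1, down 4 to 17 — 12 moves in all.
Check: all required cells visited; 12 ≤ 12 moves.

19 15 11 12 8 4 3 2 1 5 9 13 17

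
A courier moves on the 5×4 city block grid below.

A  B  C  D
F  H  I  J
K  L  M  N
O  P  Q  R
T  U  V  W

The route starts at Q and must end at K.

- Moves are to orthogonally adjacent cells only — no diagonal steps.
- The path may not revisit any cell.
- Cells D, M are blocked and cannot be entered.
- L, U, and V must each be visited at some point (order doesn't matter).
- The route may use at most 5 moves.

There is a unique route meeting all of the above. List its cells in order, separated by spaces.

The budget equals the shortest possible length, so every move has to be on a shortest route through the required cells.
Route from Q: down to V, left to U, 2× up (reaching L), left to K — 5 moves in all.
Check: all required cells visited; 5 ≤ 5 moves.

Q V U P L K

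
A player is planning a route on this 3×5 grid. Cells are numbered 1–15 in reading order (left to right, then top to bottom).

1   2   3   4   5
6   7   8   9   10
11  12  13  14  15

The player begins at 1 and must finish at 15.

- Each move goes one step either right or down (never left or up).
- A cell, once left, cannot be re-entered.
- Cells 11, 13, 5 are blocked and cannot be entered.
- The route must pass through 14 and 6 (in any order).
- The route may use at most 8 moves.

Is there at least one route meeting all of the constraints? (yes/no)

yes

One route that works: 1 → 6 → 7 → 8 → 9 → 14 → 15.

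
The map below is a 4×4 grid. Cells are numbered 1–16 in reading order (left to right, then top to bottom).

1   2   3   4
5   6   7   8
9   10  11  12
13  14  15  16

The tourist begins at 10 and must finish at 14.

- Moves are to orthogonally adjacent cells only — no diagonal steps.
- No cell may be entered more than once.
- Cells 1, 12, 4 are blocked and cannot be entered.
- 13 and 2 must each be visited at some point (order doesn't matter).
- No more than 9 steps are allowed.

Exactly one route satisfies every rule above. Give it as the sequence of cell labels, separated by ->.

Any route must reach 13 and 2 and still end at 14 within 9 moves, so the order of the required stops is forced.
Route from 10: right to 11, 2× up (reaching 3), left to 2, down to 6, left to 5, 2× down (reaching 13), right to 14 — 9 moves in all.
Check: all required cells visited; 9 ≤ 9 moves.

10 -> 11 -> 7 -> 3 -> 2 -> 6 -> 5 -> 9 -> 13 -> 14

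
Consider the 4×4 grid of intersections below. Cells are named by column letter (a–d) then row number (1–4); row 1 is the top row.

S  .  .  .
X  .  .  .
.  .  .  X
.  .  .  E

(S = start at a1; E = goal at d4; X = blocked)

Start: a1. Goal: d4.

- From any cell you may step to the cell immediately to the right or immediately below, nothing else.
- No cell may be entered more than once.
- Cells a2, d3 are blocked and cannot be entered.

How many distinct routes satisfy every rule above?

4

A right/down-only route from a1 to d4 makes exactly 3 down-moves and 3 right-moves in some order.
With no other constraints that would be C(6,3) = 20 routes.
Subtract routes through each blocked cell (inclusion–exclusion for overlaps): − through a2: 10 − through d3: 10 + through a2&d3: 4 → 4.
That gives 4 routes.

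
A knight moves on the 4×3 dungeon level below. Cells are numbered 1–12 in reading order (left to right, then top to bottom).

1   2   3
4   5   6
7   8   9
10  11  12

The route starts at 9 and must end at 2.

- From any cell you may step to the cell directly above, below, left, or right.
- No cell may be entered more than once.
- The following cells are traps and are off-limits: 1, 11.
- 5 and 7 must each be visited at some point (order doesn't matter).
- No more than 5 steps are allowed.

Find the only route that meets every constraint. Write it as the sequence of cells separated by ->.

9 -> 8 -> 7 -> 4 -> 5 -> 2

The budget equals the shortest possible length, so every move has to be on a shortest route through the required cells.
Route from 9: 2× left (reaching 7), up to 4, right to 5, up to 2 — 5 moves in all.
Check: all required cells visited; 5 ≤ 5 moves.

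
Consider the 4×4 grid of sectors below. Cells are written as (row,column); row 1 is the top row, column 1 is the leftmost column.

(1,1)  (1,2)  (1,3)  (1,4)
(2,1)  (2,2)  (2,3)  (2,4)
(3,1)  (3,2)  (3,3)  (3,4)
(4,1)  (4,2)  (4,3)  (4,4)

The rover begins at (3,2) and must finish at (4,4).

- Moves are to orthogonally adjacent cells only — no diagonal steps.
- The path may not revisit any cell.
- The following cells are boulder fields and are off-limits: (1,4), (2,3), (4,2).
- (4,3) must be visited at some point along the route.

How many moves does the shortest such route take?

3

Any route passes through (4,3) somewhere between (3,2) and (4,4). Summing Manhattan distances along the two legs ((3,2) → (4,3) → (4,4)) gives a lower bound of 2 + 1 = 3 moves.
A route of 3 moves achieves this: (3,2) → (3,3) → (4,3) → (4,4).
Since 3 matches the lower bound, it is optimal.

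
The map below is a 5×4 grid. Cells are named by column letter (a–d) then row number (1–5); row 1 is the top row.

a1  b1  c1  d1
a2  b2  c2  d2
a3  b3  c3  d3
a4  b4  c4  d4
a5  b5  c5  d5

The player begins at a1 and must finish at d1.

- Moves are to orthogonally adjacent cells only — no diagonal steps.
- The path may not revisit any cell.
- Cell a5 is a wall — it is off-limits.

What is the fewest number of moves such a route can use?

The Manhattan distance from a1 to d1 is |1−1| + |1−4| = 3, so at least 3 moves are needed.
A route of 3 moves achieves this: a1 → b1 → c1 → d1.
Since 3 matches the lower bound, it is optimal.

3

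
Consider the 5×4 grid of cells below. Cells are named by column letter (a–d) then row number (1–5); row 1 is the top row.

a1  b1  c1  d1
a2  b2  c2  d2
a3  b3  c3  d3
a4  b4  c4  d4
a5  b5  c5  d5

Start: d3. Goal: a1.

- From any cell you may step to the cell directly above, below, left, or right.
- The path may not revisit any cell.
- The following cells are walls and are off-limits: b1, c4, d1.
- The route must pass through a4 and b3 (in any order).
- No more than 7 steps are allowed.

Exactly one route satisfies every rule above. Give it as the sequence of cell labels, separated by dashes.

Any route must reach a4 and b3 and still end at a1 within 7 moves, so the order of the required stops is forced.
Route from d3: left 2 to b3, down 1 to b4, left 1 to a4, up 3 to a1 — 7 moves in all.
Check: all required cells visited; 7 ≤ 7 moves.

d3 - c3 - b3 - b4 - a4 - a3 - a2 - a1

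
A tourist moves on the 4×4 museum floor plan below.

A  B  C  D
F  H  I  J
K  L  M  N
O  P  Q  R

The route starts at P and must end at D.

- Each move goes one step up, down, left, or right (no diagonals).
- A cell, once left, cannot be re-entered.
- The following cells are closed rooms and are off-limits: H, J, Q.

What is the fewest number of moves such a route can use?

The Manhattan distance from P to D is |4−1| + |2−4| = 5, so at least 5 moves are needed.
A route of 5 moves achieves this: P → L → M → I → C → D.
Since 5 matches the lower bound, it is optimal.

5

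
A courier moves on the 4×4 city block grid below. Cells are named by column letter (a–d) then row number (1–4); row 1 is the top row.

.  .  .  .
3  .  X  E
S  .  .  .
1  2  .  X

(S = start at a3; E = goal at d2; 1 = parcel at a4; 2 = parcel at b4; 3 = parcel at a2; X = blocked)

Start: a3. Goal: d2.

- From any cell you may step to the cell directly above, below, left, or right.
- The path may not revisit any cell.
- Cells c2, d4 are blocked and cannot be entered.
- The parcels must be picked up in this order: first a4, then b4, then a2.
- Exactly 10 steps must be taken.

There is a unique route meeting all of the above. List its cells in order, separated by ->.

The waypoints must appear in the order a4, b4, a2, with no cell reused.
Route from a3: down to a4, right to b4, 2× up (reaching b2), left to a2, up to a1, 3× right (reaching d1), down to d2 — 10 moves in all.
Check: order respected (1 at step 1, 2 at step 2, 3 at step 5); 10 moves as required.

a3 -> a4 -> b4 -> b3 -> b2 -> a2 -> a1 -> b1 -> c1 -> d1 -> d2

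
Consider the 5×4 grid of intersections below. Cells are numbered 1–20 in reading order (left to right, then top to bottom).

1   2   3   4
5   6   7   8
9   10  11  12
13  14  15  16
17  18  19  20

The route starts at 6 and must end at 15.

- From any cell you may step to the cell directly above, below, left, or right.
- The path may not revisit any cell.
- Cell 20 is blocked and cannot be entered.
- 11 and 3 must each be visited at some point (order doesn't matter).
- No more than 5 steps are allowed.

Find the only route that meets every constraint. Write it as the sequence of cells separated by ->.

The budget equals the shortest possible length, so every move has to be on a shortest route through the required cells.
Route from 6: up to 2, right to 3, 3× down (reaching 15) — 5 moves in all.
Check: all required cells visited; 5 ≤ 5 moves.

6 -> 2 -> 3 -> 7 -> 11 -> 15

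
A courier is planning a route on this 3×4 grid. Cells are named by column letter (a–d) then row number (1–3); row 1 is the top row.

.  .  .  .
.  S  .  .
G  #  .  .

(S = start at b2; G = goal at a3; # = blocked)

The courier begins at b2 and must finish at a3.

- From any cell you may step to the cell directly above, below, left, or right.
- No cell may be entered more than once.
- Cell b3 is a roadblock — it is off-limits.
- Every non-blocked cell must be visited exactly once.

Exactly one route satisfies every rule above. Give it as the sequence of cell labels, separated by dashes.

b2 - c2 - c3 - d3 - d2 - d1 - c1 - b1 - a1 - a2 - a3

Need to visit all 11 open cells exactly once, starting at b2 and ending at a3.
Cell d3 has only two open neighbours (d2 and c3), so the path must pass straight through it: one of those is the cell it's entered from and the other is where it exits.
Route from b2: right 1 to c2, down 1 to c3, right 1 to d3, up 2 to d1, left 3 to a1, down 2 to a3 — 10 moves in all.
Check: all 11 open cells covered.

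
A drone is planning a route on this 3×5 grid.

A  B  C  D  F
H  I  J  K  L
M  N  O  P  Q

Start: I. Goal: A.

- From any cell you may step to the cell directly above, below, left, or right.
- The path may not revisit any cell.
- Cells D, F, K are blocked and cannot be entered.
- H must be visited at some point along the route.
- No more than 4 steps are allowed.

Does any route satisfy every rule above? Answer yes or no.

One route that works: I → H → A.

yes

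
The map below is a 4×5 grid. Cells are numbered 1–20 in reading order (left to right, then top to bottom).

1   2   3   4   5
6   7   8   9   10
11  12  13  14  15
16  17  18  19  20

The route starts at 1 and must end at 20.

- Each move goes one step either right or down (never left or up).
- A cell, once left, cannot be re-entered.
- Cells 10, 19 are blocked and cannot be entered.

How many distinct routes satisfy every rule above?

A right/down-only route from 1 to 20 makes exactly 3 down-moves and 4 right-moves in some order.
With no other constraints that would be C(7,3) = 35 routes.
Subtract routes through each blocked cell (inclusion–exclusion for overlaps): − through 10: 5 − through 19: 20 → 10.
That gives 10 routes.

10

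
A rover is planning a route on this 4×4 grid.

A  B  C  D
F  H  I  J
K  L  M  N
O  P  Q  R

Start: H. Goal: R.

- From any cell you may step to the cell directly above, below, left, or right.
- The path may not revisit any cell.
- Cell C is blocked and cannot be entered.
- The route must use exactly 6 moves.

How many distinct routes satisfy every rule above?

Need simple routes of exactly 6 moves from H to R (Manhattan distance 4, so 1 moves are spent on a detour and 1 undoing it).
Branch systematically from the start, pruning whenever the remaining move budget drops below the Manhattan distance to R or differs from it in parity. Grouping the completions by first move — via L: 3; via F: 4; via I: 2 (no valid completion starts via B) — and summing: 3 + 4 + 2 = 9.
That gives 9 routes.

9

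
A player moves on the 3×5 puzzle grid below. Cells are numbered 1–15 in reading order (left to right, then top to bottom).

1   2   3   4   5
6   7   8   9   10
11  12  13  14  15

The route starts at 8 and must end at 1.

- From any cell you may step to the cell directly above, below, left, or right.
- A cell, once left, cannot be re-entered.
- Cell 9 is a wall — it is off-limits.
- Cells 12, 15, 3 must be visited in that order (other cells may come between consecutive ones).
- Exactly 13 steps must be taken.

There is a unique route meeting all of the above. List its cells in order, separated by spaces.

8 7 6 11 12 13 14 15 10 5 4 3 2 1

The waypoints must appear in the order 12, 15, 3, with no cell reused.
Route from 8: 2× left (reaching 6), down to 11, 4× right (reaching 15), 2× up (reaching 5), 4× left (reaching 1) — 13 moves in all.
Check: order respected (12 at step 4, 15 at step 7, 3 at step 11); 13 moves as required.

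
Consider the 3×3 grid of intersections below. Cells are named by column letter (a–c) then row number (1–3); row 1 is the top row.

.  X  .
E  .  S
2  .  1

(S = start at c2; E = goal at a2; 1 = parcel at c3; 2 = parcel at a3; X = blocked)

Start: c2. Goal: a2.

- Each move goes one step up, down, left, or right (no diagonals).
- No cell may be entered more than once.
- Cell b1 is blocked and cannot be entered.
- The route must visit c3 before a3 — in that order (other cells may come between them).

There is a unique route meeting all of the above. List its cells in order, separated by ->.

c2 -> c3 -> b3 -> a3 -> a2

The waypoints must appear in the order c3, a3, with no cell reused.
Route from c2: down to c3, 2× left (reaching a3), up to a2 — 4 moves in all.
Check: order respected (1 at step 1, 2 at step 3).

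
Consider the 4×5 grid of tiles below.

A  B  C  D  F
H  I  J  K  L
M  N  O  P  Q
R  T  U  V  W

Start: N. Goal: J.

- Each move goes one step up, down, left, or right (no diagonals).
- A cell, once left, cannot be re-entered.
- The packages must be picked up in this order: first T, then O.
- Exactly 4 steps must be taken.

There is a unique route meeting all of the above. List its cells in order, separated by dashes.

The waypoints must appear in the order T, O, with no cell reused.
Route from N: down to T, right to U, 2× up (reaching J) — 4 moves in all.
Check: order respected (T at step 1, O at step 3); 4 moves as required.

N - T - U - O - J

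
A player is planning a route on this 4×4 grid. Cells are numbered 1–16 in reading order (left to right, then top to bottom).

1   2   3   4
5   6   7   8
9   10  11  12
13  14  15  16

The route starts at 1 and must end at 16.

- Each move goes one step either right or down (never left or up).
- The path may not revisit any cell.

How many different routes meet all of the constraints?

20

A right/down-only route from 1 to 16 makes exactly 3 down-moves and 3 right-moves in some order.
With no other constraints that would be C(6,3) = 20 routes.
That gives 20 routes.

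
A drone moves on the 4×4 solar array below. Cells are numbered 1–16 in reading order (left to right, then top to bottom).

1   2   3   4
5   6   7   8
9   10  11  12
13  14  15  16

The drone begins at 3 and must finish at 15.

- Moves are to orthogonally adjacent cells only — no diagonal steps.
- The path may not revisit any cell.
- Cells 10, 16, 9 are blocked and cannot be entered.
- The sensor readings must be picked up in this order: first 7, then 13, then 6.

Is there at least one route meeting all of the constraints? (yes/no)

13 must be visited but has only one open neighbour (14), and it is neither the start nor the goal — the route would have to enter and leave through 14, re-entering it.

no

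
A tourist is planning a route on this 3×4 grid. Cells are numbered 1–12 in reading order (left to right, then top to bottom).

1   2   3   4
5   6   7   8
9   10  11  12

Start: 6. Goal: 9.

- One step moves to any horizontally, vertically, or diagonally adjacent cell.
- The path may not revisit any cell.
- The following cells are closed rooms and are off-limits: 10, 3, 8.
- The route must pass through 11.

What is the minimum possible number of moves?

5

Any route passes through 11 somewhere between 6 and 9. Summing Chebyshev distances along the two legs (6 → 11 → 9) gives a lower bound of 1 + 2 = 3 moves.
The shortest route satisfying every rule uses 5 moves: 6 → 11 → 7 → 2 → 5 → 9.
The no-revisit rule (legs can't share cells) pushes the minimum above the 3-move bound; an exhaustive check rules out every length from 3 to 4, leaving 5 as the minimum.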